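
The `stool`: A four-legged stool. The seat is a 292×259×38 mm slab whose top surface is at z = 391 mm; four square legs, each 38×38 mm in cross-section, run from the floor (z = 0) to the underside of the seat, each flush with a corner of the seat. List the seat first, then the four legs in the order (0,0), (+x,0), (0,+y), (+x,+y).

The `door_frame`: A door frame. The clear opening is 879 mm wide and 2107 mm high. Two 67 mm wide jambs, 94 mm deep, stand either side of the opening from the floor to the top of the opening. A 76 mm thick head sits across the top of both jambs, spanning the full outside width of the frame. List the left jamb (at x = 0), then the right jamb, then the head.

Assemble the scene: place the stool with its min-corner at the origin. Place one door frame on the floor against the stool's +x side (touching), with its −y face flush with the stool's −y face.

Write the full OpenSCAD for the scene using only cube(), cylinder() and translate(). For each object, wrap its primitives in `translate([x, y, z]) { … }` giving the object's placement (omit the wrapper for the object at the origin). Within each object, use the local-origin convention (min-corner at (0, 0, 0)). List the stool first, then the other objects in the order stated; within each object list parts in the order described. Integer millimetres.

translate([0, 0, 353]) cube([292, 259, 38]);
cube([38, 38, 353]);
translate([254, 0, 0]) cube([38, 38, 353]);
translate([0, 221, 0]) cube([38, 38, 353]);
translate([254, 221, 0]) cube([38, 38, 353]);
translate([292, 0, 0]) {
  cube([67, 94, 2107]);
  translate([946, 0, 0]) cube([67, 94, 2107]);
  translate([0, 0, 2107]) cube([1013, 94, 76]);
}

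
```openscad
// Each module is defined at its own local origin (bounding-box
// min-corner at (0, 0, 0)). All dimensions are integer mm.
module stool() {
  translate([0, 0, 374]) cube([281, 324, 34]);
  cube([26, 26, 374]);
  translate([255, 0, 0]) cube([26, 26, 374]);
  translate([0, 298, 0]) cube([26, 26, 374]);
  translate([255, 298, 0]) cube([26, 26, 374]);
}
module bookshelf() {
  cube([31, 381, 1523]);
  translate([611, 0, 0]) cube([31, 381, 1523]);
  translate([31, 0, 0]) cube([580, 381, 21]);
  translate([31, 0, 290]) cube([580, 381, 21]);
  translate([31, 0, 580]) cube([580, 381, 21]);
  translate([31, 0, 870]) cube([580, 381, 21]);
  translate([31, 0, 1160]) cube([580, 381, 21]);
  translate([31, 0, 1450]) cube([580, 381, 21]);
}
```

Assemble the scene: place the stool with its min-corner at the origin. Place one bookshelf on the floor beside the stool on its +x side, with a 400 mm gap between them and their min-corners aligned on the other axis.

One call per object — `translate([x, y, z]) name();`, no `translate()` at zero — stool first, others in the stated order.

stool();
translate([681, 0, 0]) bookshelf();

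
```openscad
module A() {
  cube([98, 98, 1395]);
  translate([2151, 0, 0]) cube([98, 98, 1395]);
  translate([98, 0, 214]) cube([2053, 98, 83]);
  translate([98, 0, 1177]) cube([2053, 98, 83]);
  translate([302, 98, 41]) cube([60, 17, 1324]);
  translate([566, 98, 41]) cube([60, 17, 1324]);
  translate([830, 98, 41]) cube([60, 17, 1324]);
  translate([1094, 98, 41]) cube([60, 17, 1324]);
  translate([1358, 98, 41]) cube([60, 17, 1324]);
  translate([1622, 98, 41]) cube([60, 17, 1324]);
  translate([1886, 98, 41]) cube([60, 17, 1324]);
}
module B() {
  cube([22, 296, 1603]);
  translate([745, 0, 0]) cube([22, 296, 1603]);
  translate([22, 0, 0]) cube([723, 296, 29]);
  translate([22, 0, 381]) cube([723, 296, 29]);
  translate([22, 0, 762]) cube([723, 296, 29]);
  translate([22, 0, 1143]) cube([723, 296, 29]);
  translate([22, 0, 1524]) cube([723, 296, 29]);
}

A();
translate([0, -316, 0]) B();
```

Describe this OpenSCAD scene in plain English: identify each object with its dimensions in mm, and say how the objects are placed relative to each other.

A is a fence section. Two 98×98 mm posts, 1395 mm tall, stand on the floor with a clear span of 2053 mm between their inner faces. Two horizontal rails of 98×83 mm section span the gap between the posts with their undersides at z = 214 mm and z = 1177 mm, flush with the posts' −y face. 7 pickets, each 60 mm wide, 17 mm thick and 1324 mm tall, are fixed to the +y face of the rails with their bottoms at z = 41 mm, evenly spaced across the span with equal gaps (rounded down to the nearest mm) at the −x end and between each pair — any rounding remainder accumulates at the +x end.

B is an open bookshelf. Two side panels, each 22 mm thick, 296 mm deep and 1603 mm tall, stand 767 mm apart (outside-to-outside). Between them sit 5 shelves, each 29 mm thick and 296 mm deep, spanning the full gap between the sides. The bottom shelf rests on the floor (its underside at z = 0) and the clear gap between one shelf's top and the next shelf's underside is 352 mm.

The bookshelf is on the floor beside the fence section on its −y side.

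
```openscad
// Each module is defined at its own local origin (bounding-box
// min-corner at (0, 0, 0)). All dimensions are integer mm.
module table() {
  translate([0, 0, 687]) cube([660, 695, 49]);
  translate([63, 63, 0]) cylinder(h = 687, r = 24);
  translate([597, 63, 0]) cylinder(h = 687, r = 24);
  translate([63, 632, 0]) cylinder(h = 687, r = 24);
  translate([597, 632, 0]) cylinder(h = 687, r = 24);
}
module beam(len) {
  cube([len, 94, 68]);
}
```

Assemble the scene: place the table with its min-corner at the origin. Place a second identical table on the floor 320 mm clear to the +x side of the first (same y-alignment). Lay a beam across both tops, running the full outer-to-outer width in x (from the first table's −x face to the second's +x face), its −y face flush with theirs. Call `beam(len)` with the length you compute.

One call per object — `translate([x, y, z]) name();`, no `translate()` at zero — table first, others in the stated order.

table();
translate([980, 0, 0]) table();
translate([0, 0, 736]) beam(1640);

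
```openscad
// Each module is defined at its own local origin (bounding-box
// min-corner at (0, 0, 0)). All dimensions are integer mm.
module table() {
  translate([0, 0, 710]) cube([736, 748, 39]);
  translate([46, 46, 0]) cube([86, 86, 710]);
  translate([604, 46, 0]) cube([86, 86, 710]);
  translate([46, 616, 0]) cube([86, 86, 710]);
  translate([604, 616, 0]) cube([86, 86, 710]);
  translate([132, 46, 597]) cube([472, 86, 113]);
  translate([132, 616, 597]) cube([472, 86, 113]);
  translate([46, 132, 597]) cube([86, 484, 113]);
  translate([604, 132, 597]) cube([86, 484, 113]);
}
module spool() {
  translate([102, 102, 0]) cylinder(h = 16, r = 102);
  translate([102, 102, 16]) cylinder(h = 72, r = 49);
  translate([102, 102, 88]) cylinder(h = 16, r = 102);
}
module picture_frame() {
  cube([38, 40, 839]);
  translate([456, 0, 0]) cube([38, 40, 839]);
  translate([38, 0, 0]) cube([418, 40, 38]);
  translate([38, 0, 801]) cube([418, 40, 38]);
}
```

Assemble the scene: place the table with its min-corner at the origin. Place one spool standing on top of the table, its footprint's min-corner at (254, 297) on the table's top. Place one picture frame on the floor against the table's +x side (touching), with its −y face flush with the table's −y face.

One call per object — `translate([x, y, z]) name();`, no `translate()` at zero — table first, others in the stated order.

table();
translate([254, 297, 749]) spool();
translate([736, 0, 0]) picture_frame();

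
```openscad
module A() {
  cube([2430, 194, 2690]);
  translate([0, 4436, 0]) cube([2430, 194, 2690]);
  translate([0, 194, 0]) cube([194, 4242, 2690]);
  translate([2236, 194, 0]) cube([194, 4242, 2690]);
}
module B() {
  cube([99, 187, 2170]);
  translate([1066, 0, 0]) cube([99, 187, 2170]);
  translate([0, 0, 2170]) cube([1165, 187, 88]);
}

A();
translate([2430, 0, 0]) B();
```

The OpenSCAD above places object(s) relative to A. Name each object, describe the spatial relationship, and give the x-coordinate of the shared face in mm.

A is a house frame. B is a door frame. The door frame is against the house frame's +x side, with their −y faces flush. The x-coordinate of the shared face is 2430 mm.

The house frame's +x face and the door frame's −x face are both at x = 2430 mm.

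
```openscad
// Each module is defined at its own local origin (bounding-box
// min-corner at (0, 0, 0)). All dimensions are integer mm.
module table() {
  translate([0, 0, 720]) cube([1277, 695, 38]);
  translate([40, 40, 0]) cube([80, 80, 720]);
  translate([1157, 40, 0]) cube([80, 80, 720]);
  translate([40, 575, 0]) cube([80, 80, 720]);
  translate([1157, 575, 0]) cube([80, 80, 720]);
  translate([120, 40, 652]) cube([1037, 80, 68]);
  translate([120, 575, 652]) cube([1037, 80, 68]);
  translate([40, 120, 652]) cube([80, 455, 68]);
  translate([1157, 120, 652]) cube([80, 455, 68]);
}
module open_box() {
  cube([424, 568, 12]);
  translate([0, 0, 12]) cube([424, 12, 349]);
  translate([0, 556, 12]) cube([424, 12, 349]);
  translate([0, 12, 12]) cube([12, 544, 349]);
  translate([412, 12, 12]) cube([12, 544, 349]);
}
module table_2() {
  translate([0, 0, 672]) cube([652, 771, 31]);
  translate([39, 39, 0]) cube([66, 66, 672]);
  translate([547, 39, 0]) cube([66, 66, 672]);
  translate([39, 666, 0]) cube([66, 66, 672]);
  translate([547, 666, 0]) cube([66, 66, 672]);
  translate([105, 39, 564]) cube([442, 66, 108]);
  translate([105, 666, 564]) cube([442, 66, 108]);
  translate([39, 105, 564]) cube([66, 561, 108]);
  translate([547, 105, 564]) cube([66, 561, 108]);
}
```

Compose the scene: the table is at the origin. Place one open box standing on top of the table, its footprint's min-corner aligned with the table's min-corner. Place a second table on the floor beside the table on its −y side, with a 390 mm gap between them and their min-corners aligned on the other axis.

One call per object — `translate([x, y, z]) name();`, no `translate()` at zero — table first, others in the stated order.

table();
translate([0, 0, 758]) open_box();
translate([0, -1161, 0]) table_2();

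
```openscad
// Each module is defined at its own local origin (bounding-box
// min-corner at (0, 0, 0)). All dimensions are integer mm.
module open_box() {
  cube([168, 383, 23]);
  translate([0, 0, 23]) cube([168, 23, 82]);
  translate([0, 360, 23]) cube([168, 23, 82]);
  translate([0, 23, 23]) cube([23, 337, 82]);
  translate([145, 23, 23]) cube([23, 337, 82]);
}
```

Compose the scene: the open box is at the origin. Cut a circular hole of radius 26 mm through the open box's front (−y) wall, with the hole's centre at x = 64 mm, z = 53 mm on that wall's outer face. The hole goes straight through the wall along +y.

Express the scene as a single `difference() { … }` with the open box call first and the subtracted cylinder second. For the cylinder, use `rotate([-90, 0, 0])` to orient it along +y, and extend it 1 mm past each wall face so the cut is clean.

difference() {
  open_box();
  translate([64, -1, 53]) rotate([-90, 0, 0]) cylinder(h = 25, r = 26);
}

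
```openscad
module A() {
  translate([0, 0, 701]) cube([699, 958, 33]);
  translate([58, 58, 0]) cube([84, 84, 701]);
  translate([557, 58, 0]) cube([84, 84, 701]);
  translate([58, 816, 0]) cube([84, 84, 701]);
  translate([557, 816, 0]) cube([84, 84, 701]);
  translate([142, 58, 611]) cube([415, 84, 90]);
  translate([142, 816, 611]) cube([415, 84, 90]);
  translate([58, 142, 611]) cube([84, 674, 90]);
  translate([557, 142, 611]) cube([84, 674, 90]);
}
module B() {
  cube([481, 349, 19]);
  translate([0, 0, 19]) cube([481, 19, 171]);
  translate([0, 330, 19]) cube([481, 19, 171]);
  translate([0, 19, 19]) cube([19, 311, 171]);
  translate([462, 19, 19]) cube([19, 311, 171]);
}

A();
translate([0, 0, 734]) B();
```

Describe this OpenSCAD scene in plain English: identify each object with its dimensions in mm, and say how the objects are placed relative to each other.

A is a table with a 699×958 mm rectangular top, 33 mm thick, top surface at z = 734 mm, supported by four 84×84 mm square legs, each inset 58 mm from the nearest pair of top edges, running from the floor. Four apron rails, 84 mm thick and 90 mm tall, run between adjacent legs with their top edges flush with the underside of the top and their outer faces flush with the legs' outer faces.

B is an open-topped rectangular box: outside dimensions 481×349×190 mm, with a uniform wall and base thickness of 19 mm. The base is a full 481×349 slab on the floor; four walls sit on top of the base. The front and back walls (the −y and +y sides) span the full width; the two side walls fit between them.

The open box is on top of the table.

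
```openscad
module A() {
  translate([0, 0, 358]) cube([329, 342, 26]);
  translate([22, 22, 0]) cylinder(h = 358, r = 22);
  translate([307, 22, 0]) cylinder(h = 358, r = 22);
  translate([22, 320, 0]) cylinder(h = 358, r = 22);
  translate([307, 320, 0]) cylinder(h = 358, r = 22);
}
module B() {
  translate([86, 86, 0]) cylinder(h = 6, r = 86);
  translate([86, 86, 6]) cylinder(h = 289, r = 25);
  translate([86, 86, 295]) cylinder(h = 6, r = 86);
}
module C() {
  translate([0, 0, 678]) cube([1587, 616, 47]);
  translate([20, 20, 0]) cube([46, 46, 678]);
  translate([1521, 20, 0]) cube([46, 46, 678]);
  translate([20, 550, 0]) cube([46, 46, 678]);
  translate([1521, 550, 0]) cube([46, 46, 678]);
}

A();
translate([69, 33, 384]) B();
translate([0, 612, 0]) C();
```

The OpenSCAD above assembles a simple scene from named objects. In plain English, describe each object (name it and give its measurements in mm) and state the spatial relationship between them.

A is a four-legged stool. The seat is 329×342 mm, 26 mm thick, top at z = 384 mm. It stands on four round legs, each 44 mm in diameter, from z = 0 to the seat underside, each leg's axis is inset half a diameter from the nearest pair of seat edges (so the leg's bounding box is flush with the corner).

B is a spool: two coaxial disc flanges of radius 86 mm and thickness 6 mm, joined by a core cylinder of radius 25 mm and height 289 mm. The lower flange rests on z = 0 and the three cylinders share a vertical axis.

C is a table: top 1587 mm (x) × 616 mm (y), 47 mm thick, upper face at z = 725 mm, on four 46×46 mm square legs, each inset 20 mm from the nearest pair of top edges, running from z = 0 to the bottom of the top.

The spool is on top of the stool. The table is on the floor beside the stool on its +y side.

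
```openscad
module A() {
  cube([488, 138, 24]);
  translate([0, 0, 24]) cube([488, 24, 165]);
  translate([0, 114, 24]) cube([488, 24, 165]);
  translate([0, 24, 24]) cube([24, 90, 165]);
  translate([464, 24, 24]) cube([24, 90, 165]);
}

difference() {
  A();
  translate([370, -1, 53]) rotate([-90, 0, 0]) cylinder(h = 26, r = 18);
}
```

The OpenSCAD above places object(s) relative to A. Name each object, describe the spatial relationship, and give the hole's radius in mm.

The subtracted cylinder has r = 18 mm.

A is an open box. The open box has a circular hole through its front wall. The hole's radius is 18 mm.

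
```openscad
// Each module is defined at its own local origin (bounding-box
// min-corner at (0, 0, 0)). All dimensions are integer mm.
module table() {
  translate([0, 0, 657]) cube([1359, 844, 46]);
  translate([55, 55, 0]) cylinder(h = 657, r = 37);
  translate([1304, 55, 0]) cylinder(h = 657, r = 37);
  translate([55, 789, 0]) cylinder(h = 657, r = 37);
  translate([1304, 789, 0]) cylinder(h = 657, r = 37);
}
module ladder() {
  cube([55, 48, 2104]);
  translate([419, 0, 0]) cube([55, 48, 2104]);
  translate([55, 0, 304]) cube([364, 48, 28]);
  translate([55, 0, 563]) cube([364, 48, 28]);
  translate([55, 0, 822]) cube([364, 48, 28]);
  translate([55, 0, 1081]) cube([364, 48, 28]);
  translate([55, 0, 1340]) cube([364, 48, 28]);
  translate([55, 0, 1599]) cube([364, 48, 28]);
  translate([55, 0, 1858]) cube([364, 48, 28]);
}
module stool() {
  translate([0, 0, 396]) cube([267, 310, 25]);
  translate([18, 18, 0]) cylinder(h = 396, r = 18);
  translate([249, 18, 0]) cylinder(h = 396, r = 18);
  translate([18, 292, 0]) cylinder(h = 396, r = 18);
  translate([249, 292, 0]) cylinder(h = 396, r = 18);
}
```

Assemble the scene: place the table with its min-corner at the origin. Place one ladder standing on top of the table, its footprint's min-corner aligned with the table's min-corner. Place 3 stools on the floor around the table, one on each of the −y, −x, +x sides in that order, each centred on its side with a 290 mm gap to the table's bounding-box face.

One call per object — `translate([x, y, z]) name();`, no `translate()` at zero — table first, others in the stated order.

table();
translate([0, 0, 703]) ladder();
translate([546, -600, 0]) stool();
translate([-557, 267, 0]) stool();
translate([1649, 267, 0]) stool();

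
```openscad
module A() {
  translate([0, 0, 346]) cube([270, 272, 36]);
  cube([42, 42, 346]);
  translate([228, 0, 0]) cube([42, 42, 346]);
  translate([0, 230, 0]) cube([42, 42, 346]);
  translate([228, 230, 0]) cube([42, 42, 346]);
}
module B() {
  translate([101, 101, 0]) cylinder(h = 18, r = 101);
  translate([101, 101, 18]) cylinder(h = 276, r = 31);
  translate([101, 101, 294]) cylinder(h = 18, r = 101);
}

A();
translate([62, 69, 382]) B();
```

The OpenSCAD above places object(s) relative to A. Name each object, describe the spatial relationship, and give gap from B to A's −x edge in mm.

A is a stool. B is a spool. The spool is on top of the stool. The gap from the spool to the stool's −x edge is 62 mm.

The spool's min-x is at 62; the stool's min-x is 0; gap = 62 mm.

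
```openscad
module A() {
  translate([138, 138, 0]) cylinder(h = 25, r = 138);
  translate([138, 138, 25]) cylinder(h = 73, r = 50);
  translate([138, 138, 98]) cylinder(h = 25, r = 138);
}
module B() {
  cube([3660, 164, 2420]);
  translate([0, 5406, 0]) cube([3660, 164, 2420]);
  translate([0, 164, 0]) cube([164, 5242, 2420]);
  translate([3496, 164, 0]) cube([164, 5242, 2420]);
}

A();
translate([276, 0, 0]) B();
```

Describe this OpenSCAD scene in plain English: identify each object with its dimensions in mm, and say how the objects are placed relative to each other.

A is a spool: two coaxial disc flanges of radius 138 mm and thickness 25 mm, joined by a core cylinder of radius 50 mm and height 73 mm. The lower flange rests on z = 0 and the three cylinders share a vertical axis.

B is a box-shaped house frame (walls only): outside footprint 3660×5570 mm, wall height 2420 mm, wall thickness 164 mm. The two y-facing walls run the full x-width; the two x-facing walls fit between the inner faces of the y-facing walls.

The house frame is against the spool's +x side, with their −y faces flush.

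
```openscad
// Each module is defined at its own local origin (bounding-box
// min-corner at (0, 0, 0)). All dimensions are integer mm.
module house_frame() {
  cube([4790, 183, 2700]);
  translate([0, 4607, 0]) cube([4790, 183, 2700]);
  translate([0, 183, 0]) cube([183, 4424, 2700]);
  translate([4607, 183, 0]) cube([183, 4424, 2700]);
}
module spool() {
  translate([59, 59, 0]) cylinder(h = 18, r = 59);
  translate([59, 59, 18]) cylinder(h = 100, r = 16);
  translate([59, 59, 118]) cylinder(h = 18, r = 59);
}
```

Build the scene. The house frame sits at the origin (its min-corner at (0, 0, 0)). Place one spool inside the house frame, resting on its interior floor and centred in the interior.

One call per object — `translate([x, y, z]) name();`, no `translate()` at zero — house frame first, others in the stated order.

house_frame();
translate([2336, 2336, 0]) spool();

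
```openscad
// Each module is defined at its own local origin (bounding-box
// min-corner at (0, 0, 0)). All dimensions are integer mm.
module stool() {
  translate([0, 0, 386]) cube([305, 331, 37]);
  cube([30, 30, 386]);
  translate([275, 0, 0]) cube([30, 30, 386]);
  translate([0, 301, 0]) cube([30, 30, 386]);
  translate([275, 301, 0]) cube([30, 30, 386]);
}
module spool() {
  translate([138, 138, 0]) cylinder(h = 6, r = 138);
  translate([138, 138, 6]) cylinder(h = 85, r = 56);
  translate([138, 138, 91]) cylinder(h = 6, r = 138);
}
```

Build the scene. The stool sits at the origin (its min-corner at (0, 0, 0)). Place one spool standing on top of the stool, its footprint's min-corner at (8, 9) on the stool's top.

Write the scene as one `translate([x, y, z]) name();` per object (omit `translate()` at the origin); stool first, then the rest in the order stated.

stool();
translate([8, 9, 423]) spool();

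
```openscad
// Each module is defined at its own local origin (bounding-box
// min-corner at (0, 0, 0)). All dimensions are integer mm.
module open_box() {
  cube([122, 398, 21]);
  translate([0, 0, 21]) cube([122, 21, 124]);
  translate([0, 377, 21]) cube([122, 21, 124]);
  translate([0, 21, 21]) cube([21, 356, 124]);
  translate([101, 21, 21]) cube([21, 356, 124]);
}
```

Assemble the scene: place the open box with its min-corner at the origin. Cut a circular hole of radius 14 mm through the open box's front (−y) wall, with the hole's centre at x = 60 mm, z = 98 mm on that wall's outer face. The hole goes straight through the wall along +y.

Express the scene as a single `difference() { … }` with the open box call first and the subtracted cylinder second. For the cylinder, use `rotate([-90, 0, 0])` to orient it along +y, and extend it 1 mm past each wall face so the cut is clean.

difference() {
  open_box();
  translate([60, -1, 98]) rotate([-90, 0, 0]) cylinder(h = 23, r = 14);
}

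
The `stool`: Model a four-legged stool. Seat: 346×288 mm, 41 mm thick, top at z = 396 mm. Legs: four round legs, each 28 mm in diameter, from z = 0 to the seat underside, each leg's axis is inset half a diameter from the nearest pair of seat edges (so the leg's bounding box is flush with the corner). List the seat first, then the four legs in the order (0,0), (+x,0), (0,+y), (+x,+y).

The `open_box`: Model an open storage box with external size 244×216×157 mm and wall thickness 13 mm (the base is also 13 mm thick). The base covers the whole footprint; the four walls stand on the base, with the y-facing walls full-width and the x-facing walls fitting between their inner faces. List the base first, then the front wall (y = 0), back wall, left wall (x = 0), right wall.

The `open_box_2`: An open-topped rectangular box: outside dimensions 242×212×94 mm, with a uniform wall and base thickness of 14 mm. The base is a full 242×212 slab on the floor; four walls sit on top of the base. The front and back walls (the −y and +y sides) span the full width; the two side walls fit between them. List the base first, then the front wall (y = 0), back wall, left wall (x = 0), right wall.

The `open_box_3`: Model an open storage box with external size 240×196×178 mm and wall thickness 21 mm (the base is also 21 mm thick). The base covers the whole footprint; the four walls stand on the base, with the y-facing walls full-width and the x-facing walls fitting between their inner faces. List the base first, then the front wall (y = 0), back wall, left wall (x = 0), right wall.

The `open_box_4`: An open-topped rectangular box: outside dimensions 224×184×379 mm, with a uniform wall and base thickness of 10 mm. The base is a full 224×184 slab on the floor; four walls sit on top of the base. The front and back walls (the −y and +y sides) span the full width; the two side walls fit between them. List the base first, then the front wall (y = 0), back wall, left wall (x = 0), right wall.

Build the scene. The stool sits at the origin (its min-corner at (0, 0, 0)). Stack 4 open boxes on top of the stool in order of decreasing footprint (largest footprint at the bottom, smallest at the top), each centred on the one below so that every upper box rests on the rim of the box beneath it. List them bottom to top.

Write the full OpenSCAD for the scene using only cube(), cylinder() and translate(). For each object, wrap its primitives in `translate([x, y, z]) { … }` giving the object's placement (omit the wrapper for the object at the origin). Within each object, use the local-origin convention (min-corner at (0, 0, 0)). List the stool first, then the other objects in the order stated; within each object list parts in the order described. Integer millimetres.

translate([0, 0, 355]) cube([346, 288, 41]);
translate([14, 14, 0]) cylinder(h = 355, r = 14);
translate([332, 14, 0]) cylinder(h = 355, r = 14);
translate([14, 274, 0]) cylinder(h = 355, r = 14);
translate([332, 274, 0]) cylinder(h = 355, r = 14);
translate([51, 36, 396]) {
  cube([244, 216, 13]);
  translate([0, 0, 13]) cube([244, 13, 144]);
  translate([0, 203, 13]) cube([244, 13, 144]);
  translate([0, 13, 13]) cube([13, 190, 144]);
  translate([231, 13, 13]) cube([13, 190, 144]);
}
translate([52, 38, 553]) {
  cube([242, 212, 14]);
  translate([0, 0, 14]) cube([242, 14, 80]);
  translate([0, 198, 14]) cube([242, 14, 80]);
  translate([0, 14, 14]) cube([14, 184, 80]);
  translate([228, 14, 14]) cube([14, 184, 80]);
}
translate([53, 46, 647]) {
  cube([240, 196, 21]);
  translate([0, 0, 21]) cube([240, 21, 157]);
  translate([0, 175, 21]) cube([240, 21, 157]);
  translate([0, 21, 21]) cube([21, 154, 157]);
  translate([219, 21, 21]) cube([21, 154, 157]);
}
translate([61, 52, 825]) {
  cube([224, 184, 10]);
  translate([0, 0, 10]) cube([224, 10, 369]);
  translate([0, 174, 10]) cube([224, 10, 369]);
  translate([0, 10, 10]) cube([10, 164, 369]);
  translate([214, 10, 10]) cube([10, 164, 369]);
}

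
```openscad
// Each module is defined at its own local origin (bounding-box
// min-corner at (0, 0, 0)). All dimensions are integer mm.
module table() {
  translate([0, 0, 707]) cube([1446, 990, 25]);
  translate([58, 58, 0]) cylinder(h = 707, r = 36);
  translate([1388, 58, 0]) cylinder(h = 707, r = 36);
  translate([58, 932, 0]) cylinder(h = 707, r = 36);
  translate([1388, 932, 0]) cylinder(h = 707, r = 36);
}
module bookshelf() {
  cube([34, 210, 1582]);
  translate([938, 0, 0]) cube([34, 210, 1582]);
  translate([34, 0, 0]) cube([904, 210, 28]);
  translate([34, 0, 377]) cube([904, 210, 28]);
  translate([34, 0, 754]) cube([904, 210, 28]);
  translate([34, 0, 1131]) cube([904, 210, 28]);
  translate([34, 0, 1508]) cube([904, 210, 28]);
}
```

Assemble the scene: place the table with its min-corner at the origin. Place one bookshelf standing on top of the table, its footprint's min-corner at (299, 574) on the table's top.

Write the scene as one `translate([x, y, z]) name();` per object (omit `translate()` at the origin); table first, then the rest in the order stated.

table();
translate([299, 574, 732]) bookshelf();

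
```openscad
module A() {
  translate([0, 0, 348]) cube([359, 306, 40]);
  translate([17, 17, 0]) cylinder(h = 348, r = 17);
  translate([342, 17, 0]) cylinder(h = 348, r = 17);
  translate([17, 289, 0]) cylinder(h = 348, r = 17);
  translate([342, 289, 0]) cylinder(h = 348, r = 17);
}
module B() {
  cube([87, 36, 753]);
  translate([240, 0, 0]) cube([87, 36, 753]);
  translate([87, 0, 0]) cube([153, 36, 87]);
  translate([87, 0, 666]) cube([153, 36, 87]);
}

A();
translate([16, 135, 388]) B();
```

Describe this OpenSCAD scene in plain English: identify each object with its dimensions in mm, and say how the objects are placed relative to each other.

A is a simple wooden stool: a rectangular seat 359 mm (x) by 306 mm (y), 40 mm thick, top face at z = 388 mm, on four round legs, each 34 mm in diameter. The legs rest on z = 0, each leg's axis is inset half a diameter from the nearest pair of seat edges (so the leg's bounding box is flush with the corner).

B is a rectangular picture frame lying in the x–z plane (depth along y). The opening is 153 mm wide (x) by 579 mm tall (z), surrounded by a border 87 mm wide on all four sides. The frame is 36 mm deep and is made of two full-height vertical stiles with two horizontal rails fitted between them.

The picture frame is on top of the stool, centred.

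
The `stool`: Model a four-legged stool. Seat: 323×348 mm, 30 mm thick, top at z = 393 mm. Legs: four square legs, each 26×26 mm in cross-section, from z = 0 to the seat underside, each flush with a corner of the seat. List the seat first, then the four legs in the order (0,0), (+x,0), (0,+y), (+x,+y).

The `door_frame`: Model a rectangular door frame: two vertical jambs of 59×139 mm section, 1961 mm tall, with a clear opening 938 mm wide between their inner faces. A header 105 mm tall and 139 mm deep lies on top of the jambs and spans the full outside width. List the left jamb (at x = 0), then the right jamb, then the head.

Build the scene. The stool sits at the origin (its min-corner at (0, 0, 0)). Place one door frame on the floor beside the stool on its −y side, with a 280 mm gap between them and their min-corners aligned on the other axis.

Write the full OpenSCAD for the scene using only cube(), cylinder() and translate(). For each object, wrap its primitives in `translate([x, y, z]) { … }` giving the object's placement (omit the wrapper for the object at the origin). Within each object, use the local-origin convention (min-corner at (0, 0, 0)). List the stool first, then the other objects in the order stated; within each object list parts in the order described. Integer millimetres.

translate([0, 0, 363]) cube([323, 348, 30]);
cube([26, 26, 363]);
translate([297, 0, 0]) cube([26, 26, 363]);
translate([0, 322, 0]) cube([26, 26, 363]);
translate([297, 322, 0]) cube([26, 26, 363]);
translate([0, -419, 0]) {
  cube([59, 139, 1961]);
  translate([997, 0, 0]) cube([59, 139, 1961]);
  translate([0, 0, 1961]) cube([1056, 139, 105]);
}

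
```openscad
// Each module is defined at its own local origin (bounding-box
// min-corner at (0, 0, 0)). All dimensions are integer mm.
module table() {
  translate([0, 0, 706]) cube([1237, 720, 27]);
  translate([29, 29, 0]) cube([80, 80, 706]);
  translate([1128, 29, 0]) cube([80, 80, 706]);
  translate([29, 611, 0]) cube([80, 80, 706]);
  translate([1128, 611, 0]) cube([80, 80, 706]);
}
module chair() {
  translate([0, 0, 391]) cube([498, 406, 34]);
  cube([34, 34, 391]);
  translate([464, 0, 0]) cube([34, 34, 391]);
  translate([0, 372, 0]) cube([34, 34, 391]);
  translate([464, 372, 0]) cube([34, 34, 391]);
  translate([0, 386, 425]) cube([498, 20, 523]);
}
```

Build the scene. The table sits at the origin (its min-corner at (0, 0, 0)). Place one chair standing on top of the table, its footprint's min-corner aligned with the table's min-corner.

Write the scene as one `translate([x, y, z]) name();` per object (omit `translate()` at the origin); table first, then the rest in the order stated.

table();
translate([0, 0, 733]) chair();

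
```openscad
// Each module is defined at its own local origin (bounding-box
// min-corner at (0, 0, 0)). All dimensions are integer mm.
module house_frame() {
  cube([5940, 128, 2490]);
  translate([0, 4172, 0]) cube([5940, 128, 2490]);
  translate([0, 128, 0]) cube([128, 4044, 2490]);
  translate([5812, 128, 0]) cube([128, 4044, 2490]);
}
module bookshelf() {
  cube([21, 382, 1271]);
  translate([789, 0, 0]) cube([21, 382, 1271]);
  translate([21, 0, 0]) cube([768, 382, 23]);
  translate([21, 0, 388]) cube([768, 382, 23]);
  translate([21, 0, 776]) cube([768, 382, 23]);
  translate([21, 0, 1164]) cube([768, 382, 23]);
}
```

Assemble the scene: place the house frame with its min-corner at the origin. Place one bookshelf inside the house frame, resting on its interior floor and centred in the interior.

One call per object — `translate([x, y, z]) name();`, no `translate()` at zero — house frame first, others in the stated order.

house_frame();
translate([2565, 1959, 0]) bookshelf();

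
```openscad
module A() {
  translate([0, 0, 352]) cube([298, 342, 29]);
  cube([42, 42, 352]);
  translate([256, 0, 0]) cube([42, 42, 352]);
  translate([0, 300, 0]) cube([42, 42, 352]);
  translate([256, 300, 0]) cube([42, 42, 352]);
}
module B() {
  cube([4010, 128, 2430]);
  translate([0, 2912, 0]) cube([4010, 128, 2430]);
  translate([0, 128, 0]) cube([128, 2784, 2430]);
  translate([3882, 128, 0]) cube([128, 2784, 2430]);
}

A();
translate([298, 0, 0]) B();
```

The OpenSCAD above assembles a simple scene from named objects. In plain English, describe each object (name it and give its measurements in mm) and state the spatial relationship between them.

A is a simple wooden stool: a rectangular seat 298 mm (x) by 342 mm (y), 29 mm thick, top face at z = 381 mm, on four square legs, each 42×42 mm in cross-section. The legs rest on z = 0, each flush with a corner of the seat.

B is a box-shaped house frame (walls only): outside footprint 4010×3040 mm, wall height 2430 mm, wall thickness 128 mm. The two y-facing walls run the full x-width; the two x-facing walls fit between the inner faces of the y-facing walls.

The house frame is against the stool's +x side, with their −y faces flush.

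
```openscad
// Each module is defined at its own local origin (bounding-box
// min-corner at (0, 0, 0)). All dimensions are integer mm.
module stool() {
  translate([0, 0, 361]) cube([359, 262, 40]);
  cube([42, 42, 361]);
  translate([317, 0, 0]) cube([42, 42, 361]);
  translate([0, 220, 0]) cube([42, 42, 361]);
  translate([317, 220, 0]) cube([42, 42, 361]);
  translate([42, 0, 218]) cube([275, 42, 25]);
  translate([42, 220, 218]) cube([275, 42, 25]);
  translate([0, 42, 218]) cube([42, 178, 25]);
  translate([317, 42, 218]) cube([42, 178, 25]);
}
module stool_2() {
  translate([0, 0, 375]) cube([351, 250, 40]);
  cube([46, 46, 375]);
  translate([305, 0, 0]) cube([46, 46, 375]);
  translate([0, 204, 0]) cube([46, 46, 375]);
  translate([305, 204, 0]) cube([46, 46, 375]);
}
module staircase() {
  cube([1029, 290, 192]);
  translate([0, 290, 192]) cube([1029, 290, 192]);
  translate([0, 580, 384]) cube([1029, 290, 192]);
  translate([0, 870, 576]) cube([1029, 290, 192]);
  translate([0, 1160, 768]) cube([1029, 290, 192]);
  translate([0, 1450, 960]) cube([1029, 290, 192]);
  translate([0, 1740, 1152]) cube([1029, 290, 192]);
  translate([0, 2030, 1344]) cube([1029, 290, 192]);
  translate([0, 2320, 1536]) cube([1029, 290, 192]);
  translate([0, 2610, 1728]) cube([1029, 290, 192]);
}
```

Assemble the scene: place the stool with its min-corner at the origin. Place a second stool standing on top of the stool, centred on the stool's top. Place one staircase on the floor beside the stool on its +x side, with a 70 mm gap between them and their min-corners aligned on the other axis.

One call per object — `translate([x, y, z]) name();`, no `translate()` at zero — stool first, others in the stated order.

stool();
translate([4, 6, 401]) stool_2();
translate([429, 0, 0]) staircase();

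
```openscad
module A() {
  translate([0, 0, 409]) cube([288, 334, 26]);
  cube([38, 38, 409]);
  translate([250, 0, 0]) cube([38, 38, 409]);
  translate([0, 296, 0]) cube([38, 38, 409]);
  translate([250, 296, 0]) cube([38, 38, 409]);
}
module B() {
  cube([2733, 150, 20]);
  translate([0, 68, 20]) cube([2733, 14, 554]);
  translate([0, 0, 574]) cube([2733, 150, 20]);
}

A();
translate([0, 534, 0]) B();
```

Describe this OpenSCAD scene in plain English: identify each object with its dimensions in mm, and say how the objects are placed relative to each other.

A is a four-legged stool. The seat is a 288×334×26 mm slab whose top surface is at z = 435 mm; four square legs, each 38×38 mm in cross-section, run from the floor (z = 0) to the underside of the seat, each flush with a corner of the seat.

B is an I-beam lying along x, 2733 mm long. Overall section height 594 mm. Two flanges 150 mm wide (y) and 20 mm thick, one on the floor and one at the top; a web 14 mm thick runs between them, centred on the flange width.

The I-beam is on the floor beside the stool on its +y side.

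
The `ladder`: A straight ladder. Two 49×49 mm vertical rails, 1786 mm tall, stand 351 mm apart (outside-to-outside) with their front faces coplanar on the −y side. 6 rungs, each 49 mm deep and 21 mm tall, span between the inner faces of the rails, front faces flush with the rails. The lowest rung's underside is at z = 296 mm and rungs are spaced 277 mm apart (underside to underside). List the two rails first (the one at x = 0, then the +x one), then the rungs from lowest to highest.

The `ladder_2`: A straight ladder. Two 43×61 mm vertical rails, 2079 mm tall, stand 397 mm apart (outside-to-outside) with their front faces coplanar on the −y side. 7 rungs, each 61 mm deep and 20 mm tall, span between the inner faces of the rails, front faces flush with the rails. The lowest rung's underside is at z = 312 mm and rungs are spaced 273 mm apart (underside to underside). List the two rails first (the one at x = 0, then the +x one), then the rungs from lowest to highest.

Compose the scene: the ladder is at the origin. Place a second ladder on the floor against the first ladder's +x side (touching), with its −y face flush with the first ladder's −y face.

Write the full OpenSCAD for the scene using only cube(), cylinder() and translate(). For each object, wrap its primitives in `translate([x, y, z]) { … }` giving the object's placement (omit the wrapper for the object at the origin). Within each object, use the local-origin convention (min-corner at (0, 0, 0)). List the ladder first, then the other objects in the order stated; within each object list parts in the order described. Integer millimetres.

cube([49, 49, 1786]);
translate([302, 0, 0]) cube([49, 49, 1786]);
translate([49, 0, 296]) cube([253, 49, 21]);
translate([49, 0, 573]) cube([253, 49, 21]);
translate([49, 0, 850]) cube([253, 49, 21]);
translate([49, 0, 1127]) cube([253, 49, 21]);
translate([49, 0, 1404]) cube([253, 49, 21]);
translate([49, 0, 1681]) cube([253, 49, 21]);
translate([351, 0, 0]) {
  cube([43, 61, 2079]);
  translate([354, 0, 0]) cube([43, 61, 2079]);
  translate([43, 0, 312]) cube([311, 61, 20]);
  translate([43, 0, 585]) cube([311, 61, 20]);
  translate([43, 0, 858]) cube([311, 61, 20]);
  translate([43, 0, 1131]) cube([311, 61, 20]);
  translate([43, 0, 1404]) cube([311, 61, 20]);
  translate([43, 0, 1677]) cube([311, 61, 20]);
  translate([43, 0, 1950]) cube([311, 61, 20]);
}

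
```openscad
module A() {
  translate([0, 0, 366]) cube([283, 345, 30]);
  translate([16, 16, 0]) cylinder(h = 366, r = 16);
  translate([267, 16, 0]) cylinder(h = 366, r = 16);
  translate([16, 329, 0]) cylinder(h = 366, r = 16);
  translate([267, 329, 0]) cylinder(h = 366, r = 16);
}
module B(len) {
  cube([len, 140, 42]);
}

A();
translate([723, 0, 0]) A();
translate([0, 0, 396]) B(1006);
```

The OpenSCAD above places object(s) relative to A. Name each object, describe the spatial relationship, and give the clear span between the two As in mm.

Second stool starts at x = 723; first ends at x = 283; clear span = 723 − 283 = 440 mm.

A is a stool. B is a beam. A beam spans the tops of two stools. The clear span between the two stools is 440 mm.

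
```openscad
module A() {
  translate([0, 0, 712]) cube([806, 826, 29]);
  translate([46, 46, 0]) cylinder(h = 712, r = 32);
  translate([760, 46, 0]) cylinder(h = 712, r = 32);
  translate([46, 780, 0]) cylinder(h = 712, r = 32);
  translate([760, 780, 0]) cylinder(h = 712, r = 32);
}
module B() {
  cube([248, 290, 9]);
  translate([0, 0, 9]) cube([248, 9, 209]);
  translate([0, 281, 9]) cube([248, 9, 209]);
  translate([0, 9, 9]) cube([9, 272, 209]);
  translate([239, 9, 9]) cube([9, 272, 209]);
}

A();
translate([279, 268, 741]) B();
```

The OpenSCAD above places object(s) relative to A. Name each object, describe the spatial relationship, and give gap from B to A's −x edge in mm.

A is a table. B is an open box. The open box is on top of the table, centred. The gap from the open box to the table's −x edge is 279 mm.

The open box's min-x is at 279; the table's min-x is 0; gap = 279 mm.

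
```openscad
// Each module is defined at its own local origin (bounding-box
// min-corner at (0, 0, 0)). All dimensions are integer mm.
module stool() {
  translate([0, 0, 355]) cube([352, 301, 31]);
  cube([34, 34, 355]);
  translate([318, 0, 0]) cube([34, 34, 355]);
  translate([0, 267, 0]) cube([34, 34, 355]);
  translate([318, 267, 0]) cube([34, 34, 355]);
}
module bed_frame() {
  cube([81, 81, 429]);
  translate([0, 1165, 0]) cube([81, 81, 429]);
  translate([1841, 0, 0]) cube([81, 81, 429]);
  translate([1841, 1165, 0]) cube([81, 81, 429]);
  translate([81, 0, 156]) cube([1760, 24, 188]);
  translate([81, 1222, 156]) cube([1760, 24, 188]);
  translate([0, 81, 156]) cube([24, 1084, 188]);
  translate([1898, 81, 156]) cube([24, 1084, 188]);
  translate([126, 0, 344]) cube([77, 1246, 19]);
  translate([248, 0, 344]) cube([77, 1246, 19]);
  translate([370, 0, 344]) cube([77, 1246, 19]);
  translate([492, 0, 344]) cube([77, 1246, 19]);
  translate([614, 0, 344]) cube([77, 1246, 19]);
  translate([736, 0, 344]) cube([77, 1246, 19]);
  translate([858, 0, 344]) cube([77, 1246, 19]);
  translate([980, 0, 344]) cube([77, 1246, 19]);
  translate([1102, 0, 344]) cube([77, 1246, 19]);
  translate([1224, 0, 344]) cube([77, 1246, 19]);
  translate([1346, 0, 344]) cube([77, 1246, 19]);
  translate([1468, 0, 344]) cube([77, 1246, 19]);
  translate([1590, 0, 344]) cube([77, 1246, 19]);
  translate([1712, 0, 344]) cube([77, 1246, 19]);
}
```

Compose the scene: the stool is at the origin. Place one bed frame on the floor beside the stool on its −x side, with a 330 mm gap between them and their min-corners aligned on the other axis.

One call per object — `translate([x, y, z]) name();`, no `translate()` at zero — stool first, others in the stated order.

stool();
translate([-2252, 0, 0]) bed_frame();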